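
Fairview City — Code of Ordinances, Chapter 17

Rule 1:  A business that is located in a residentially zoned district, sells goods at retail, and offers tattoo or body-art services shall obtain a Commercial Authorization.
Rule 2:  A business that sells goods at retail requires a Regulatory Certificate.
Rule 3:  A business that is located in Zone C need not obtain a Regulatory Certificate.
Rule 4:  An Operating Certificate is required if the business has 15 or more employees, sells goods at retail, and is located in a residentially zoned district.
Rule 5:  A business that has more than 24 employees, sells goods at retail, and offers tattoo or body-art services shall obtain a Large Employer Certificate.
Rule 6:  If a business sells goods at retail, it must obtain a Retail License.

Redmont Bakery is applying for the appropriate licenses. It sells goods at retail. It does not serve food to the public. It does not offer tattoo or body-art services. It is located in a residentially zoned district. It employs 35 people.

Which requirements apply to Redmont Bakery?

Operating Certificate, Regulatory Certificate, Retail License

Rule 1: is located in a residentially zoned district; sells goods at retail; does not offer tattoo or body-art services → Commercial Authorization not required.
Rule 2: sells goods at retail → Regulatory Certificate required.
Rule 3: is located in a residentially zoned district (not: is located in Zone C) → Regulatory Certificate exemption does not apply.
Rule 4: employees 35 ≥ 15; sells goods at retail; is located in a residentially zoned district → Operating Certificate required.
Rule 5: employees 35 > 24; sells goods at retail; does not offer tattoo or body-art services → Large Employer Certificate not required.
Rule 6: sells goods at retail → Retail License required.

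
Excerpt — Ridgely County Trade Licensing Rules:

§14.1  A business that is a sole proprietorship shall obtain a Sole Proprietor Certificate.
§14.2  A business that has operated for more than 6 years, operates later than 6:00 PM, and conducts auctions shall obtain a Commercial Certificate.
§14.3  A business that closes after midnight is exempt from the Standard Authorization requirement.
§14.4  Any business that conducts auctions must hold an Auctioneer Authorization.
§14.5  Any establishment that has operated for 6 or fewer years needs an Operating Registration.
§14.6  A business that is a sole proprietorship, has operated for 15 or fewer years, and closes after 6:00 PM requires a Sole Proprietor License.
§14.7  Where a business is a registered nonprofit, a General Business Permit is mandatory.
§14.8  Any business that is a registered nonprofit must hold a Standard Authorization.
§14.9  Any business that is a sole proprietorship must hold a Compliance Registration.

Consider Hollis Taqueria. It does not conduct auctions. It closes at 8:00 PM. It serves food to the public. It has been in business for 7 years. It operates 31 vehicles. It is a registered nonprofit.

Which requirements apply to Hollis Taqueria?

General Business Permit, Standard Authorization

§14.1 is a registered nonprofit (not: is a sole proprietorship) → Sole Proprietor Certificate not required.
§14.2 years in business 7 > 6; closes 8:00 PM, after 6:00 PM; does not conduct auctions → Commercial Certificate not required.
§14.3 closes 8:00 PM, at/before midnight → Standard Authorization exemption does not apply.
§14.4 does not conduct auctions → Auctioneer Authorization not required.
§14.5 years in business 7 > 6 → Operating Registration not required.
§14.6 is a registered nonprofit (not: is a sole proprietorship); years in business 7 ≤ 15; closes 8:00 PM, after 6:00 PM → Sole Proprietor License not required.
§14.7 is a registered nonprofit → General Business Permit required.
§14.8 is a registered nonprofit → Standard Authorization required.
§14.9 is a registered nonprofit (not: is a sole proprietorship) → Compliance Registration not required.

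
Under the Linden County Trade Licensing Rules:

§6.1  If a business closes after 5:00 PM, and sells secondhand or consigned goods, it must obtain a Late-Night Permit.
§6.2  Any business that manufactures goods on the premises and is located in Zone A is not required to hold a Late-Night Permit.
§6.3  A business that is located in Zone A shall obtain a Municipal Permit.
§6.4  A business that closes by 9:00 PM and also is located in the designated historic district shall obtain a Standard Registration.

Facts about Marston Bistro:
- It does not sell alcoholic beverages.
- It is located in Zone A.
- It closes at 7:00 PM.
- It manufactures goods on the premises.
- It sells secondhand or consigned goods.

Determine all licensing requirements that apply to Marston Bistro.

§6.1 closes 7:00 PM, after 5:00 PM; sells secondhand or consigned goods → Late-Night Permit required.
§6.2 manufactures goods on the premises; is located in Zone A → exempt from Late-Night Permit.
§6.3 is located in Zone A → Municipal Permit required.
§6.4 closes 7:00 PM, at/before 9:00 PM; is located in Zone A (not: is located in the designated historic district) → Standard Registration not required.

Municipal Permit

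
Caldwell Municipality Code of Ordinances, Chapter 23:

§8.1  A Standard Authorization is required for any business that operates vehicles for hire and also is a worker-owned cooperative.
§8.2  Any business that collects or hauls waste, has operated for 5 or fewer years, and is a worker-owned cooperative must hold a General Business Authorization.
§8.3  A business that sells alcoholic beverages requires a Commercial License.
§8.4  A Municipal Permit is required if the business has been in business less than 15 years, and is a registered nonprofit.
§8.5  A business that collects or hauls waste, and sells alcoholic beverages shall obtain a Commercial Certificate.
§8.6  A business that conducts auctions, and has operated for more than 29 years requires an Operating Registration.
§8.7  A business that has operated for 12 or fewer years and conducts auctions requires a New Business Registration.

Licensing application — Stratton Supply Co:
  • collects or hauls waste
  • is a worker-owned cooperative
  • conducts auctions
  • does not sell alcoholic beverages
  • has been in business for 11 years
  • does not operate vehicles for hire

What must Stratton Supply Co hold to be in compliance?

New Business Registration

§8.1 does not operate vehicles for hire; is a worker-owned cooperative → Standard Authorization not required.
§8.2 collects or hauls waste; years in business 11 > 5; is a worker-owned cooperative → General Business Authorization not required.
§8.3 does not sell alcoholic beverages → Commercial License not required.
§8.4 years in business 11 < 15; is a worker-owned cooperative (not: is a registered nonprofit) → Municipal Permit not required.
§8.5 collects or hauls waste; does not sell alcoholic beverages → Commercial Certificate not required.
§8.6 conducts auctions; years in business 11 ≤ 29 → Operating Registration not required.
§8.7 years in business 11 ≤ 12; conducts auctions → New Business Registration required.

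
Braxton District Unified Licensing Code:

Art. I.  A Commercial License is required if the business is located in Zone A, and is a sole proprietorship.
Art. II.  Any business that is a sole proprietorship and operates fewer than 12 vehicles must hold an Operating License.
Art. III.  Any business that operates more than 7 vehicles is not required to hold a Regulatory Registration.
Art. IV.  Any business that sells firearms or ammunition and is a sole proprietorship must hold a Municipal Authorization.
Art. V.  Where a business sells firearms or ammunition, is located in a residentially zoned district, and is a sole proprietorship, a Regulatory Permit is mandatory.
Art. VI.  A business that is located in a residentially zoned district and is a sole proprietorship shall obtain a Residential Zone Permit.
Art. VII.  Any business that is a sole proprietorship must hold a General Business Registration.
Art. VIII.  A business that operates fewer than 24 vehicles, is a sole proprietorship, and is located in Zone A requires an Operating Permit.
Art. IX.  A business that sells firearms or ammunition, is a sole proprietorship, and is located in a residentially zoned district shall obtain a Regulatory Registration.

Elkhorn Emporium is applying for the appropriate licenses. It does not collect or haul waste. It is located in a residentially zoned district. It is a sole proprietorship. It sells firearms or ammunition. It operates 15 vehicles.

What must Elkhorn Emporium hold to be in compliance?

Art. I. is located in a residentially zoned district (not: is located in Zone A); is a sole proprietorship → Commercial License not required.
Art. II. is a sole proprietorship; vehicles 15 ≥ 12 → Operating License not required.
Art. III. vehicles 15 > 7 → exempt from Regulatory Registration.
Art. IV. sells firearms or ammunition; is a sole proprietorship → Municipal Authorization required.
Art. V. sells firearms or ammunition; is located in a residentially zoned district; is a sole proprietorship → Regulatory Permit required.
Art. VI. is located in a residentially zoned district; is a sole proprietorship → Residential Zone Permit required.
Art. VII. is a sole proprietorship → General Business Registration required.
Art. VIII. vehicles 15 < 24; is a sole proprietorship; is located in a residentially zoned district (not: is located in Zone A) → Operating Permit not required.
Art. IX. sells firearms or ammunition; is a sole proprietorship; is located in a residentially zoned district → Regulatory Registration required.

General Business Registration, Municipal Authorization, Regulatory Permit, Residential Zone Permit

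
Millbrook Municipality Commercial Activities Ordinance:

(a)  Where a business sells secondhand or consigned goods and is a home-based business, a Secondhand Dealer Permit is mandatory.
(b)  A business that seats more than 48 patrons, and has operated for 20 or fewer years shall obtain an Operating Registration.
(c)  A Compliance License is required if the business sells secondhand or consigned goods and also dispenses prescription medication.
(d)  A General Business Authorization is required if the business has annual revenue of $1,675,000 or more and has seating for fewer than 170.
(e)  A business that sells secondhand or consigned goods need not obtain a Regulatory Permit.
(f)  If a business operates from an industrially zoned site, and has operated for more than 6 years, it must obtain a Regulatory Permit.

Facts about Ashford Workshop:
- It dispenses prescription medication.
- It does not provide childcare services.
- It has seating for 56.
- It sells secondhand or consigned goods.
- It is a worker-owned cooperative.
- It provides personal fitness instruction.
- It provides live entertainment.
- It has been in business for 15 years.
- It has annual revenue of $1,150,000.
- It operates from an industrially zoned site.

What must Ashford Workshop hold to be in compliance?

(a) sells secondhand or consigned goods; operates from an industrially zoned site (not: is a home-based business) → Secondhand Dealer Permit not required.
(b) seating 56 > 48; years in business 15 ≤ 20 → Operating Registration required.
(c) sells secondhand or consigned goods; dispenses prescription medication → Compliance License required.
(d) revenue $1,150,000 < $1,675,000; seating 56 < 170 → General Business Authorization not required.
(e) sells secondhand or consigned goods → exempt from Regulatory Permit.
(f) operates from an industrially zoned site; years in business 15 > 6 → Regulatory Permit required.

Compliance License, Operating Registration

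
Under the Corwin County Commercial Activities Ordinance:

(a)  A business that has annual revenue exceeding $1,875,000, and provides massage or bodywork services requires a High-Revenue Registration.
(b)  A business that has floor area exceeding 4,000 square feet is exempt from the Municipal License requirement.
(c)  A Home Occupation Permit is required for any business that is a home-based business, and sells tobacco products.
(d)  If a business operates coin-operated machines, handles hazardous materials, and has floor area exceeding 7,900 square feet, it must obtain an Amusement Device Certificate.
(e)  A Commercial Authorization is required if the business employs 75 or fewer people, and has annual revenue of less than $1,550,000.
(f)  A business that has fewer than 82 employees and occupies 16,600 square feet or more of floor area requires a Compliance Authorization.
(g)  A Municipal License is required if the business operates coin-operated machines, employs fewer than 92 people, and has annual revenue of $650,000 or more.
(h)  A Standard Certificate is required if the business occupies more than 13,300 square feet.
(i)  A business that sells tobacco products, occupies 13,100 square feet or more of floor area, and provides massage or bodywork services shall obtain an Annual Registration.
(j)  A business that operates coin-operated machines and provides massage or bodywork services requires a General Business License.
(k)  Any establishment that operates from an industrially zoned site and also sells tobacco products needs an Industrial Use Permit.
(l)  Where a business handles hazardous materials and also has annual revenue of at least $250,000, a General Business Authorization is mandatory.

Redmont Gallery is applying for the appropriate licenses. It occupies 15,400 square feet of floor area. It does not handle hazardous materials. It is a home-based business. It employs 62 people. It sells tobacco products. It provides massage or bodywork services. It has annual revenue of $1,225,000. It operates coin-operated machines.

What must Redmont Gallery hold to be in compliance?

(a) revenue $1,225,000 ≤ $1,875,000; provides massage or bodywork services → High-Revenue Registration not required.
(b) floor area 15,400 square feet > 4,000 square feet → exempt from Municipal License.
(c) is a home-based business; sells tobacco products → Home Occupation Permit required.
(d) operates coin-operated machines; does not handle hazardous materials; floor area 15,400 square feet > 7,900 square feet → Amusement Device Certificate not required.
(e) employees 62 ≤ 75; revenue $1,225,000 < $1,550,000 → Commercial Authorization required.
(f) employees 62 < 82; floor area 15,400 square feet < 16,600 square feet → Compliance Authorization not required.
(g) operates coin-operated machines; employees 62 < 92; revenue $1,225,000 ≥ $650,000 → Municipal License required.
(h) floor area 15,400 square feet > 13,300 square feet → Standard Certificate required.
(i) sells tobacco products; floor area 15,400 square feet ≥ 13,100 square feet; provides massage or bodywork services → Annual Registration required.
(j) operates coin-operated machines; provides massage or bodywork services → General Business License required.
(k) is a home-based business (not: operates from an industrially zoned site); sells tobacco products → Industrial Use Permit not required.
(l) does not handle hazardous materials; revenue $1,225,000 ≥ $250,000 → General Business Authorization not required.

Annual Registration, Commercial Authorization, General Business License, Home Occupation Permit, Standard Certificate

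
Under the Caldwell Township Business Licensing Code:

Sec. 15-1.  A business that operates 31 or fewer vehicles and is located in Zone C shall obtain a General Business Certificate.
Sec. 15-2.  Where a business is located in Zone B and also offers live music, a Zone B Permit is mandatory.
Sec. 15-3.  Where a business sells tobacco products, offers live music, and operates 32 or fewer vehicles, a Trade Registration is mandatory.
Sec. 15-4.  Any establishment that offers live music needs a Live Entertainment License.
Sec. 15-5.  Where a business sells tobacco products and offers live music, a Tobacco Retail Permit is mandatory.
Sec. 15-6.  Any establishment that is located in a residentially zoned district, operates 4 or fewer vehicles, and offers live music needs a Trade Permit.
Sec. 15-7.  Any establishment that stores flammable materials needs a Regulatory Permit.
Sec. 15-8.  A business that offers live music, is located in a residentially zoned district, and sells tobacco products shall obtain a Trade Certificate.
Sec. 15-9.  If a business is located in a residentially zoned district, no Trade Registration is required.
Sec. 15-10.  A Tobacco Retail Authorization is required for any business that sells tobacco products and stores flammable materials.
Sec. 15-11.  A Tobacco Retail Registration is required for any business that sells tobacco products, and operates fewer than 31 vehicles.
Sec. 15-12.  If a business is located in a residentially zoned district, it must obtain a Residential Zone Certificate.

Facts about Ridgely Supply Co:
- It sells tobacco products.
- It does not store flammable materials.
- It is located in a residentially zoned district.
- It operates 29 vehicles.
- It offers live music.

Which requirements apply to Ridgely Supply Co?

Sec. 15-1. vehicles 29 ≤ 31; is located in a residentially zoned district (not: is located in Zone C) → General Business Certificate not required.
Sec. 15-2. is located in a residentially zoned district (not: is located in Zone B); offers live music → Zone B Permit not required.
Sec. 15-3. sells tobacco products; offers live music; vehicles 29 ≤ 32 → Trade Registration required.
Sec. 15-4. offers live music → Live Entertainment License required.
Sec. 15-5. sells tobacco products; offers live music → Tobacco Retail Permit required.
Sec. 15-6. is located in a residentially zoned district; vehicles 29 > 4; offers live music → Trade Permit not required.
Sec. 15-7. does not store flammable materials → Regulatory Permit not required.
Sec. 15-8. offers live music; is located in a residentially zoned district; sells tobacco products → Trade Certificate required.
Sec. 15-9. is located in a residentially zoned district → exempt from Trade Registration.
Sec. 15-10. sells tobacco products; does not store flammable materials → Tobacco Retail Authorization not required.
Sec. 15-11. sells tobacco products; vehicles 29 < 31 → Tobacco Retail Registration required.
Sec. 15-12. is located in a residentially zoned district → Residential Zone Certificate required.

Live Entertainment License, Residential Zone Certificate, Tobacco Retail Permit, Tobacco Retail Registration, Trade Certificate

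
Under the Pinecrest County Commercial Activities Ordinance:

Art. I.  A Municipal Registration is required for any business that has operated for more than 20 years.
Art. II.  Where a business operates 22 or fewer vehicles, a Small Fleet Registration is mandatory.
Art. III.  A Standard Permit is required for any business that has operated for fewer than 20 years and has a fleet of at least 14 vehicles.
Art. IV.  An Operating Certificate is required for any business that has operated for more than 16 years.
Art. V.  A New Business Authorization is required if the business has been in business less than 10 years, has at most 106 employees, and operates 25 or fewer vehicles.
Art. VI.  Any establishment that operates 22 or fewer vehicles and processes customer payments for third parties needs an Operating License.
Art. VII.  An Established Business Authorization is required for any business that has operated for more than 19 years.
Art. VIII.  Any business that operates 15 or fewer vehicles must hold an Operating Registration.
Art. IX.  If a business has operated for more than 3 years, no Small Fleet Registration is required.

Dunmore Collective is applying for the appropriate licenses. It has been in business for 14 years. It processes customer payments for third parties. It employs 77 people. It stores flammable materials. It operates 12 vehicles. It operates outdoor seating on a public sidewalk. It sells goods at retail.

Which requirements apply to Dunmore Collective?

Operating License, Operating Registration

Art. I. years in business 14 ≤ 20 → Municipal Registration not required.
Art. II. vehicles 12 ≤ 22 → Small Fleet Registration required.
Art. III. years in business 14 < 20; vehicles 12 < 14 → Standard Permit not required.
Art. IV. years in business 14 ≤ 16 → Operating Certificate not required.
Art. V. years in business 14 ≥ 10; employees 77 ≤ 106; vehicles 12 ≤ 25 → New Business Authorization not required.
Art. VI. vehicles 12 ≤ 22; processes customer payments for third parties → Operating License required.
Art. VII. years in business 14 ≤ 19 → Established Business Authorization not required.
Art. VIII. vehicles 12 ≤ 15 → Operating Registration required.
Art. IX. years in business 14 > 3 → exempt from Small Fleet Registration.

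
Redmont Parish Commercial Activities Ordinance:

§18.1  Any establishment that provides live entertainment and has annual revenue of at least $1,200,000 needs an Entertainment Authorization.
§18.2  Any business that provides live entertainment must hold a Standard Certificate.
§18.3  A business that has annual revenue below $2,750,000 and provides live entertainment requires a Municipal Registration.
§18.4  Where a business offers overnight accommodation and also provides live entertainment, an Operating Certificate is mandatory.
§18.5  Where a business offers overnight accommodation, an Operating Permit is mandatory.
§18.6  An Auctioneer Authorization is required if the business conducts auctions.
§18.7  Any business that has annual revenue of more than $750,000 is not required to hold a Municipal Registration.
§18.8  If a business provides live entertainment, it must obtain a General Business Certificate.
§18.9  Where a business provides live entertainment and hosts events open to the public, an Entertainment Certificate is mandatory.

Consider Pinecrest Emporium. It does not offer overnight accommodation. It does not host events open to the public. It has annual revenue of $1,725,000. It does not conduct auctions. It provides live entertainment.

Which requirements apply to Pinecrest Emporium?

§18.1 provides live entertainment; revenue $1,725,000 ≥ $1,200,000 → Entertainment Authorization required.
§18.2 provides live entertainment → Standard Certificate required.
§18.3 revenue $1,725,000 < $2,750,000; provides live entertainment → Municipal Registration required.
§18.4 does not offer overnight accommodation; provides live entertainment → Operating Certificate not required.
§18.5 does not offer overnight accommodation → Operating Permit not required.
§18.6 does not conduct auctions → Auctioneer Authorization not required.
§18.7 revenue $1,725,000 > $750,000 → exempt from Municipal Registration.
§18.8 provides live entertainment → General Business Certificate required.
§18.9 provides live entertainment; does not host events open to the public → Entertainment Certificate not required.

Entertainment Authorization, General Business Certificate, Standard Certificate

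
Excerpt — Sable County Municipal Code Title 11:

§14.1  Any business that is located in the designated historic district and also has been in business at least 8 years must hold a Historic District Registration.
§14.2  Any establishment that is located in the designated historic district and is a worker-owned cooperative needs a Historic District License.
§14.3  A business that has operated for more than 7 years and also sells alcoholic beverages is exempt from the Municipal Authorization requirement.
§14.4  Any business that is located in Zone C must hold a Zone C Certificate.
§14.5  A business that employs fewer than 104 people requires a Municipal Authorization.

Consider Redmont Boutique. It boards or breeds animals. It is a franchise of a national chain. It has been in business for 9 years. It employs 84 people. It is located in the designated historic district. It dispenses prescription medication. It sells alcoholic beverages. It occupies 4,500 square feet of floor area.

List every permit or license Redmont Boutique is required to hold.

§14.1 is located in the designated historic district; years in business 9 ≥ 8 → Historic District Registration required.
§14.2 is located in the designated historic district; is a franchise of a national chain (not: is a worker-owned cooperative) → Historic District License not required.
§14.3 years in business 9 > 7; sells alcoholic beverages → exempt from Municipal Authorization.
§14.4 is located in the designated historic district (not: is located in Zone C) → Zone C Certificate not required.
§14.5 employees 84 < 104 → Municipal Authorization required.

Historic District Registration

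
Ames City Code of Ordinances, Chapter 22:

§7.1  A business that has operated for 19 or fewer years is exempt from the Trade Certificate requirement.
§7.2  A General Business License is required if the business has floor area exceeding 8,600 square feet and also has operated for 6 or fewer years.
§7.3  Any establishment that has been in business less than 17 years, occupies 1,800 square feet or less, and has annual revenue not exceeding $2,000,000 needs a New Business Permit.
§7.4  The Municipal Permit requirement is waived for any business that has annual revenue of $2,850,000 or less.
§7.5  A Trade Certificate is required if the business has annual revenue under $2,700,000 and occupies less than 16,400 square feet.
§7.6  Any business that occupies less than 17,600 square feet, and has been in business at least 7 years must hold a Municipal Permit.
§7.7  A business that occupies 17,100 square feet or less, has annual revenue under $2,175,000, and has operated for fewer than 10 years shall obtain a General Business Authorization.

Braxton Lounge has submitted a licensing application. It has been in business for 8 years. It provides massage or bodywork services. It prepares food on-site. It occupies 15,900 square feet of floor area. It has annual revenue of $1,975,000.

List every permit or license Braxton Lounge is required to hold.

§7.1 years in business 8 ≤ 19 → exempt from Trade Certificate.
§7.2 floor area 15,900 square feet > 8,600 square feet; years in business 8 > 6 → General Business License not required.
§7.3 years in business 8 < 17; floor area 15,900 square feet > 1,800 square feet; revenue $1,975,000 ≤ $2,000,000 → New Business Permit not required.
§7.4 revenue $1,975,000 ≤ $2,850,000 → exempt from Municipal Permit.
§7.5 revenue $1,975,000 < $2,700,000; floor area 15,900 square feet < 16,400 square feet → Trade Certificate required.
§7.6 floor area 15,900 square feet < 17,600 square feet; years in business 8 ≥ 7 → Municipal Permit required.
§7.7 floor area 15,900 square feet ≤ 17,100 square feet; revenue $1,975,000 < $2,175,000; years in business 8 < 10 → General Business Authorization required.

General Business Authorization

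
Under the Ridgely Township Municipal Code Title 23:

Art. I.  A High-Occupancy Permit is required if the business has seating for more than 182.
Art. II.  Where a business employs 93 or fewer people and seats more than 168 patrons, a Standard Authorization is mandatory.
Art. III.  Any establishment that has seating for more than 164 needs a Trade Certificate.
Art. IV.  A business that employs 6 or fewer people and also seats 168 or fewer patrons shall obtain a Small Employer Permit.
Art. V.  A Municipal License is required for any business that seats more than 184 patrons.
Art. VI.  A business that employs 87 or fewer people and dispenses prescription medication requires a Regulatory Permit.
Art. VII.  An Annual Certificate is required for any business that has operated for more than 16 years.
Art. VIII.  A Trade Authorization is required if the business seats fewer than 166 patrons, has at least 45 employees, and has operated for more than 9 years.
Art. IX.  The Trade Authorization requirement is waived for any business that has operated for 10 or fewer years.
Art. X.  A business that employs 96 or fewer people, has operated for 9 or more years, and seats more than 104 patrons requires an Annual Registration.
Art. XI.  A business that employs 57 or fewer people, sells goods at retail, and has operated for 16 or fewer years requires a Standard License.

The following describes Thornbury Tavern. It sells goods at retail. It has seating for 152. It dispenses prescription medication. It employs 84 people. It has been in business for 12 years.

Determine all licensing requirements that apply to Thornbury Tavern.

Art. I. seating 152 ≤ 182 → High-Occupancy Permit not required.
Art. II. employees 84 ≤ 93; seating 152 ≤ 168 → Standard Authorization not required.
Art. III. seating 152 ≤ 164 → Trade Certificate not required.
Art. IV. employees 84 > 6; seating 152 ≤ 168 → Small Employer Permit not required.
Art. V. seating 152 ≤ 184 → Municipal License not required.
Art. VI. employees 84 ≤ 87; dispenses prescription medication → Regulatory Permit required.
Art. VII. years in business 12 ≤ 16 → Annual Certificate not required.
Art. VIII. seating 152 < 166; employees 84 ≥ 45; years in business 12 > 9 → Trade Authorization required.
Art. IX. years in business 12 > 10 → Trade Authorization exemption does not apply.
Art. X. employees 84 ≤ 96; years in business 12 ≥ 9; seating 152 > 104 → Annual Registration required.
Art. XI. employees 84 > 57; sells goods at retail; years in business 12 ≤ 16 → Standard License not required.

Annual Registration, Regulatory Permit, Trade Authorization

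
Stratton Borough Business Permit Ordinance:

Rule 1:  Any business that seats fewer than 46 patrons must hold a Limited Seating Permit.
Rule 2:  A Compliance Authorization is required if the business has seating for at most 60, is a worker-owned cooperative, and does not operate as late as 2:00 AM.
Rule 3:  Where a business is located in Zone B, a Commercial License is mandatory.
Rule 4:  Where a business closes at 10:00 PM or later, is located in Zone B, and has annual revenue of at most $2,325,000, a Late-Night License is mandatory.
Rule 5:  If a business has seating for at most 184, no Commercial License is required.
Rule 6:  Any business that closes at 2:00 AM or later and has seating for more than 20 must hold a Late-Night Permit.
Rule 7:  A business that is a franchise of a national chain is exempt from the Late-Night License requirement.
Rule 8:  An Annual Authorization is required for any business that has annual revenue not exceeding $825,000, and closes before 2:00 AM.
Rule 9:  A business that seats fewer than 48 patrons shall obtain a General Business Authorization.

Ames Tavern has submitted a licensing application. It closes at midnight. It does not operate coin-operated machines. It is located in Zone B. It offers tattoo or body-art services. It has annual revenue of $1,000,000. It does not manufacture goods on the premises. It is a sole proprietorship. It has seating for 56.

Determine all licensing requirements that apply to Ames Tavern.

Late-Night License

Rule 1: seating 56 ≥ 46 → Limited Seating Permit not required.
Rule 2: seating 56 ≤ 60; is a sole proprietorship (not: is a worker-owned cooperative); closes midnight, at/before 2:00 AM → Compliance Authorization not required.
Rule 3: is located in Zone B → Commercial License required.
Rule 4: closes midnight, after 10:00 PM; is located in Zone B; revenue $1,000,000 ≤ $2,325,000 → Late-Night License required.
Rule 5: seating 56 ≤ 184 → exempt from Commercial License.
Rule 6: closes midnight, at/before 2:00 AM; seating 56 > 20 → Late-Night Permit not required.
Rule 7: is a sole proprietorship (not: is a franchise of a national chain) → Late-Night License exemption does not apply.
Rule 8: revenue $1,000,000 > $825,000; closes midnight, at/before 2:00 AM → Annual Authorization not required.
Rule 9: seating 56 ≥ 48 → General Business Authorization not required.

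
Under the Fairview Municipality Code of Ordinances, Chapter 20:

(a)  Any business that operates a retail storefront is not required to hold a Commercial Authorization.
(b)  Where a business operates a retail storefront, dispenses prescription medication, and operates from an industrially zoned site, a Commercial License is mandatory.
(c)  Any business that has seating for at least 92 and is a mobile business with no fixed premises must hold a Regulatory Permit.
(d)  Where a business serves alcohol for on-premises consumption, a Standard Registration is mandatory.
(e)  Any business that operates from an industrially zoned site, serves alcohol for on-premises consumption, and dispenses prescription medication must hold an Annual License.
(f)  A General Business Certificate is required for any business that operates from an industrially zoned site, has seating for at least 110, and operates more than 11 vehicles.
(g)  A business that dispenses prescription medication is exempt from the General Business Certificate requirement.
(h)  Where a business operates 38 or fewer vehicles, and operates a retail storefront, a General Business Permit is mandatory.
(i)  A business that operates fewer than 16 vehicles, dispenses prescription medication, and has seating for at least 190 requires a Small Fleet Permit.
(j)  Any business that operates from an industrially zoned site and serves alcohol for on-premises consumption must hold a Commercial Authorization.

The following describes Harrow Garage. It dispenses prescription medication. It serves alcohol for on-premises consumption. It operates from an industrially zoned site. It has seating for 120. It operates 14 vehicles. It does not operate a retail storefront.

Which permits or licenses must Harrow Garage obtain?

(a) does not operate a retail storefront → Commercial Authorization exemption does not apply.
(b) does not operate a retail storefront; dispenses prescription medication; operates from an industrially zoned site → Commercial License not required.
(c) seating 120 ≥ 92; operates from an industrially zoned site (not: is a mobile business with no fixed premises) → Regulatory Permit not required.
(d) serves alcohol for on-premises consumption → Standard Registration required.
(e) operates from an industrially zoned site; serves alcohol for on-premises consumption; dispenses prescription medication → Annual License required.
(f) operates from an industrially zoned site; seating 120 ≥ 110; vehicles 14 > 11 → General Business Certificate required.
(g) dispenses prescription medication → exempt from General Business Certificate.
(h) vehicles 14 ≤ 38; does not operate a retail storefront → General Business Permit not required.
(i) vehicles 14 < 16; dispenses prescription medication; seating 120 < 190 → Small Fleet Permit not required.
(j) operates from an industrially zoned site; serves alcohol for on-premises consumption → Commercial Authorization required.

Annual License, Commercial Authorization, Standard Registration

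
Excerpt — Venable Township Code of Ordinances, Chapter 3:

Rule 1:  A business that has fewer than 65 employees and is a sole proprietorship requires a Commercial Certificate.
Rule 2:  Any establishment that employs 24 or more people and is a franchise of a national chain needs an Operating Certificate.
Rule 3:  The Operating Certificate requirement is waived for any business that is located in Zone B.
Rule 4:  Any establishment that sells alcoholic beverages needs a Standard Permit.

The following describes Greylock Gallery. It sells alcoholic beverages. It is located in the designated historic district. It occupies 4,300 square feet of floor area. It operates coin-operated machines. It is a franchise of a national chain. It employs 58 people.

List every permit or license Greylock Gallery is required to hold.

Rule 1: employees 58 < 65; is a franchise of a national chain (not: is a sole proprietorship) → Commercial Certificate not required.
Rule 2: employees 58 ≥ 24; is a franchise of a national chain → Operating Certificate required.
Rule 3: is located in the designated historic district (not: is located in Zone B) → Operating Certificate exemption does not apply.
Rule 4: sells alcoholic beverages → Standard Permit required.

Operating Certificate, Standard Permit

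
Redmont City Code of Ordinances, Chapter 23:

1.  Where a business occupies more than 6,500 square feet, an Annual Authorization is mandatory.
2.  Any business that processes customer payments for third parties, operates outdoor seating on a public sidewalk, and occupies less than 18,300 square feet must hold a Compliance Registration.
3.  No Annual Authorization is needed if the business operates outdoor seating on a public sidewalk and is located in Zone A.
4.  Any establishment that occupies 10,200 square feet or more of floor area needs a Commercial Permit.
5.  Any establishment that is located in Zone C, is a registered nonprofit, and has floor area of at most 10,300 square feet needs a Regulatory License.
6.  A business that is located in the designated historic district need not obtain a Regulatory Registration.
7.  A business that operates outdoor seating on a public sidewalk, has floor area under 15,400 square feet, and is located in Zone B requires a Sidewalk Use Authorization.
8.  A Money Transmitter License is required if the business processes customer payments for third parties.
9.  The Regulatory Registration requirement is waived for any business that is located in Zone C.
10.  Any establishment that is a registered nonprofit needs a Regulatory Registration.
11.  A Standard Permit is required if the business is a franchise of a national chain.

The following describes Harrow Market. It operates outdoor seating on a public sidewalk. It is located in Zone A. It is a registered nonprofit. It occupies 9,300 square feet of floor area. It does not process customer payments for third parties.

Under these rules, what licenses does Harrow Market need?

Regulatory Registration

1. floor area 9,300 square feet > 6,500 square feet → Annual Authorization required.
2. does not process customer payments for third parties; operates outdoor seating on a public sidewalk; floor area 9,300 square feet < 18,300 square feet → Compliance Registration not required.
3. operates outdoor seating on a public sidewalk; is located in Zone A → exempt from Annual Authorization.
4. floor area 9,300 square feet < 10,200 square feet → Commercial Permit not required.
5. is located in Zone A (not: is located in Zone C); is a registered nonprofit; floor area 9,300 square feet ≤ 10,300 square feet → Regulatory License not required.
6. is located in Zone A (not: is located in the designated historic district) → Regulatory Registration exemption does not apply.
7. operates outdoor seating on a public sidewalk; floor area 9,300 square feet < 15,400 square feet; is located in Zone A (not: is located in Zone B) → Sidewalk Use Authorization not required.
8. does not process customer payments for third parties → Money Transmitter License not required.
9. is located in Zone A (not: is located in Zone C) → Regulatory Registration exemption does not apply.
10. is a registered nonprofit → Regulatory Registration required.
11. is a registered nonprofit (not: is a franchise of a national chain) → Standard Permit not required.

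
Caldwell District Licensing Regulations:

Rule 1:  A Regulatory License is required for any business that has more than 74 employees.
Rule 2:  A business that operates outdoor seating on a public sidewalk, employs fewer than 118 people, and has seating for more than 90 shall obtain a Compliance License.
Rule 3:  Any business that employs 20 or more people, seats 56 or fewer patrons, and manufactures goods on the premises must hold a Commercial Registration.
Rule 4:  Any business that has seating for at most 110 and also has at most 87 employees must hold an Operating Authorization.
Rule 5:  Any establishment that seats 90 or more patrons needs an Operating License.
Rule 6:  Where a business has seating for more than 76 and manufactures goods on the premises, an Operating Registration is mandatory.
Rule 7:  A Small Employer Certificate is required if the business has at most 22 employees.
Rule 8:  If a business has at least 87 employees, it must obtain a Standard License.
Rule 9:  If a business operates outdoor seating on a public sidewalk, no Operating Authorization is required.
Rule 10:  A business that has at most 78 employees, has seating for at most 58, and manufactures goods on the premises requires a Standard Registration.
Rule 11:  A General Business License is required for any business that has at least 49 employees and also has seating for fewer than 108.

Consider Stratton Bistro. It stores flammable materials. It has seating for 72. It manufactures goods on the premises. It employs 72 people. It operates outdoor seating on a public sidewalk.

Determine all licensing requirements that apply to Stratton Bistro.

Rule 1: employees 72 ≤ 74 → Regulatory License not required.
Rule 2: operates outdoor seating on a public sidewalk; employees 72 < 118; seating 72 ≤ 90 → Compliance License not required.
Rule 3: employees 72 ≥ 20; seating 72 > 56; manufactures goods on the premises → Commercial Registration not required.
Rule 4: seating 72 ≤ 110; employees 72 ≤ 87 → Operating Authorization required.
Rule 5: seating 72 < 90 → Operating License not required.
Rule 6: seating 72 ≤ 76; manufactures goods on the premises → Operating Registration not required.
Rule 7: employees 72 > 22 → Small Employer Certificate not required.
Rule 8: employees 72 < 87 → Standard License not required.
Rule 9: operates outdoor seating on a public sidewalk → exempt from Operating Authorization.
Rule 10: employees 72 ≤ 78; seating 72 > 58; manufactures goods on the premises → Standard Registration not required.
Rule 11: employees 72 ≥ 49; seating 72 < 108 → General Business License required.

General Business License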